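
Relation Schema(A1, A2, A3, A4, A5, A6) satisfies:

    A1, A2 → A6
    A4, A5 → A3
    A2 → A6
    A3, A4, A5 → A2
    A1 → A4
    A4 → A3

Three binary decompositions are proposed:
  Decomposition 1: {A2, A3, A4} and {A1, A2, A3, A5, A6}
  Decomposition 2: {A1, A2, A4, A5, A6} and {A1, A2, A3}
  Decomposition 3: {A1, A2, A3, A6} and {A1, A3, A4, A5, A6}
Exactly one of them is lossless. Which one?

Decomposition 2

Decomposition 1: common = {A2, A3}, closure = {A2, A3, A6} → lossy.
Decomposition 2: common = {A1, A2}, closure = {A1, A2, A3, A4, A6} → lossless.
Decomposition 3: common = {A1, A3, A6}, closure = {A1, A3, A4, A6} → lossy.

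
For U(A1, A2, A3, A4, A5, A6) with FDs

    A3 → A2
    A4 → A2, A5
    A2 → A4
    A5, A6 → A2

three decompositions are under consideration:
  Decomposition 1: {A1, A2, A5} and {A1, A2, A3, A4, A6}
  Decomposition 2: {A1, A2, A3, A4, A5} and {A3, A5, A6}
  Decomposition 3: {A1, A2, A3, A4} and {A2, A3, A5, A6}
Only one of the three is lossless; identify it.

Decomposition 1: common = {A1, A2}, closure = {A1, A2, A4, A5} → lossless.
Decomposition 2: common = {A3, A5}, closure = {A2, A3, A4, A5} → lossy.
Decomposition 3: common = {A2, A3}, closure = {A2, A3, A4, A5} → lossy.

Decomposition 1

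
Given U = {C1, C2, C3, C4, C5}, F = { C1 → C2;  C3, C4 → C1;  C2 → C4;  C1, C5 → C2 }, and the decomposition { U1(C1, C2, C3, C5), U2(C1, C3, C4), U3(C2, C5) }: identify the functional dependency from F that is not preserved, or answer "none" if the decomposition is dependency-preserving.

C2 → C4

Check C2 → C4: no single fragment contains all of {C2, C4}, and the restricted closure of {C2} across the fragments never reaches {C4}.
C1 → C2 is preserved.
C3, C4 → C1 is preserved.
C1, C5 → C2 is preserved.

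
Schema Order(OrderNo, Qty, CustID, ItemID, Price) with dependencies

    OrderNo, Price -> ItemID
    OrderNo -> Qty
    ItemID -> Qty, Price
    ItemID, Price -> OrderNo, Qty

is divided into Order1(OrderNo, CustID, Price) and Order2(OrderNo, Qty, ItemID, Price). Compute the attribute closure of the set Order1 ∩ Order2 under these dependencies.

OrderNo, Qty, ItemID, Price

Order1 ∩ Order2 = {OrderNo, Price}.
OrderNo, Price → ItemID applies, adding ItemID
OrderNo → Qty applies, adding Qty
Closure: {OrderNo, Qty, ItemID, Price}.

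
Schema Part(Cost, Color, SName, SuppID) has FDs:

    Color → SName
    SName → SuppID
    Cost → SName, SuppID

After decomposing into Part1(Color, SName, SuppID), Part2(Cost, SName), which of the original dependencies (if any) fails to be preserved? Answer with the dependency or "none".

none

Color → SName lies within Part1.
SName → SuppID lies within Part1.
Cost → SName, SuppID: restricted closure across fragments reaches SName, SuppID.
Every dependency is enforceable on the fragments, so the decomposition is dependency-preserving.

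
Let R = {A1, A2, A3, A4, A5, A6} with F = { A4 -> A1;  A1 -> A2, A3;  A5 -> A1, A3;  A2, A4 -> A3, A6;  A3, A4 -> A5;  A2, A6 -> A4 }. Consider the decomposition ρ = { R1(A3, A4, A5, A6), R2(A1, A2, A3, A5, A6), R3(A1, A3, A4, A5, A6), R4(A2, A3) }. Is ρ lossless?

Chase test. Columns are A1, A2, A3, A4, A5, A6; row i has aⱼ where attribute j ∈ Ri, else bᵢⱼ.
Initial tableau (one row per fragment):
  row 1: b11 b12 a3 a4 a5 a6
  row 2: a1 a2 a3 b24 a5 a6
  row 3: a1 b32 a3 a4 a5 a6
  row 4: b41 a2 a3 b44 b45 b46
Rows 1 and 3 agree on A4; apply A4→A1 and equate their A1 entries.
Rows 1 and 2 agree on A1; apply A1→A2, A3 and equate their A2, A3 entries.
Rows 1 and 3 agree on A1; apply A1→A2, A3 and equate their A2, A3 entries.
Rows 1 and 2 agree on A2, A6; apply A2, A6→A4 and equate their A4 entries.
Row 1 is now all distinguished symbols — the join is lossless.

Yes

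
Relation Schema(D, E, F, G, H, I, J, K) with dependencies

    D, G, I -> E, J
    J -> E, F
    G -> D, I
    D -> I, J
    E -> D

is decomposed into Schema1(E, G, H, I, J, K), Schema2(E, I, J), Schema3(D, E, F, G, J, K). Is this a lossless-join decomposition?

Chase test. Columns are D, E, F, G, H, I, J, K; row i has aⱼ where attribute j ∈ Schemai, else bᵢⱼ.
Initial tableau (one row per fragment):
  row 1: b11 a2 b13 a4 a5 a6 a7 a8
  row 2: b21 a2 b23 b24 b25 a6 a7 b28
  row 3: a1 a2 a3 a4 b35 b36 a7 a8
Rows 1 and 2 agree on J; apply J→E, F and equate their E, F entries.
Rows 1 and 3 agree on J; apply J→E, F and equate their E, F entries.
Rows 1 and 3 agree on G; apply G→D, I and equate their D, I entries.
Rows 1 and 2 agree on E; apply E→D and equate their D entries.
Row 1 is now all distinguished symbols — the join is lossless.

Yes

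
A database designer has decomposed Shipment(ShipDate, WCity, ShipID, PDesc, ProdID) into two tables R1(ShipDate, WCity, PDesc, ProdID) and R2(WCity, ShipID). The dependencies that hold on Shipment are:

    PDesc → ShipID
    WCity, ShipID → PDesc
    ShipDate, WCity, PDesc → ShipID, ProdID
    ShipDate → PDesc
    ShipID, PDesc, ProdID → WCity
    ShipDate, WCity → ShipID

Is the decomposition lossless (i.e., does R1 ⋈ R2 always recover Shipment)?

No

Common attributes: R1 ∩ R2 = {WCity}.
No dependency enlarges {WCity}, so (WCity)⁺ = {WCity}.
The closure contains neither all of R1 = {ShipDate, WCity, PDesc, ProdID} nor all of R2 = {WCity, ShipID}, so the common attributes are not a superkey of either fragment. The join is lossy.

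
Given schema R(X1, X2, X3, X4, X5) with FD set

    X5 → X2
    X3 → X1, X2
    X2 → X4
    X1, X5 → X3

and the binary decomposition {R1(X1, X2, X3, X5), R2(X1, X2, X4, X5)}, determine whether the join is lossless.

Common attributes: R1 ∩ R2 = {X1, X2, X5}.
Closure of {X1, X2, X5}: X2 → X4 applies, adding X4; X1, X5 → X3 applies, adding X3. So (X1, X2, X5)⁺ = {X1, X2, X3, X4, X5}.
This closure contains every attribute of R1, so R1 ∩ R2 → R1. The join is lossless.

Yes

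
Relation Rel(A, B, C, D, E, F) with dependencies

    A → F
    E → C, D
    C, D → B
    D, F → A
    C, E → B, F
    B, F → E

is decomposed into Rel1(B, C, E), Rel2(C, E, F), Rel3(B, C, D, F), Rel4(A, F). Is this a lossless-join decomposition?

Chase test. Columns are A, B, C, D, E, F; row i has aⱼ where attribute j ∈ Reli, else bᵢⱼ.
Initial tableau (one row per fragment):
  row 1: b11 a2 a3 b14 a5 b16
  row 2: b21 b22 a3 b24 a5 a6
  row 3: b31 a2 a3 a4 b35 a6
  row 4: a1 b42 b43 b44 b45 a6
Rows 1 and 2 agree on E; apply E→C, D and equate their C, D entries.
Rows 1 and 2 agree on C, D; apply C, D→B and equate their B entries.
Rows 1 and 2 agree on C, E; apply C, E→B, F and equate their B, F entries.
Rows 1 and 3 agree on B, F; apply B, F→E and equate their E entries.
Rows 1 and 3 agree on E; apply E→C, D and equate their C, D entries.
Rows 1 and 2 agree on D, F; apply D, F→A and equate their A entries.
Rows 1 and 3 agree on D, F; apply D, F→A and equate their A entries.
No row becomes fully distinguished — the join is lossy.

No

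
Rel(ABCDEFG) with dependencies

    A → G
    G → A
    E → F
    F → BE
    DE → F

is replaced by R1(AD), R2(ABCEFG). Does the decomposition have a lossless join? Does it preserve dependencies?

lossy but dependency-preserving

Lossless test: (A)⁺ = {AG}, which is a superkey of neither fragment — lossy.
Dependency preservation: DE → F is not contained in any single fragment, but the restricted closure of its left-hand side across the fragments still reaches the right-hand side; the remaining FDs each lie inside some fragment. All dependencies are preserved.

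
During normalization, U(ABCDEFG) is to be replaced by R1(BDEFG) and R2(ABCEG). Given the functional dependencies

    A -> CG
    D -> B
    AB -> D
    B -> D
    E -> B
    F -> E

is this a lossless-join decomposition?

Common attributes: R1 ∩ R2 = {BEG}.
Closure of {BEG}: B → D applies, adding D. So (BEG)⁺ = {BDEG}.
The closure contains neither all of R1 = {BDEFG} nor all of R2 = {ABCEG}, so the common attributes are not a superkey of either fragment. The join is lossy.

No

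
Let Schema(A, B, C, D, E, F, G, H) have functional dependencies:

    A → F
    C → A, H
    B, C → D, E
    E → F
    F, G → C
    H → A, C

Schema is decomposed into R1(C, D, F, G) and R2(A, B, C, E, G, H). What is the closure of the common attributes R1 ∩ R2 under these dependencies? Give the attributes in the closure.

R1 ∩ R2 = {C, G}.
C → A, H applies, adding A, H
A → F applies, adding F
Closure: {A, C, F, G, H}.

A, C, F, G, H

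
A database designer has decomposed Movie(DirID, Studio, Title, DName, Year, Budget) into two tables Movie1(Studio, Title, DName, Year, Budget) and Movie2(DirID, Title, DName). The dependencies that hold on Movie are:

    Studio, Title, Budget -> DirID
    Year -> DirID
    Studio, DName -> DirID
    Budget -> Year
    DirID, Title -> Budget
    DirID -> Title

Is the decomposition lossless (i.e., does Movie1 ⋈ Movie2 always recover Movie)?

Common attributes: Movie1 ∩ Movie2 = {Title, DName}.
No dependency enlarges {Title, DName}, so (Title, DName)⁺ = {Title, DName}.
The closure contains neither all of Movie1 = {Studio, Title, DName, Year, Budget} nor all of Movie2 = {DirID, Title, DName}, so the common attributes are not a superkey of either fragment. The join is lossy.

No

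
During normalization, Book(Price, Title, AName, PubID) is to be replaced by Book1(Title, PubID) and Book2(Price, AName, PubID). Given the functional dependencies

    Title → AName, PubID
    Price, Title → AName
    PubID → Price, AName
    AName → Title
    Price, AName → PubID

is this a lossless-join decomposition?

Yes

Common attributes: Book1 ∩ Book2 = {PubID}.
Closure of {PubID}: PubID → Price, AName applies, adding Price, AName; AName → Title applies, adding Title. So (PubID)⁺ = {Price, Title, AName, PubID}.
This closure contains every attribute of Book1, so Book1 ∩ Book2 → Book1. The join is lossless.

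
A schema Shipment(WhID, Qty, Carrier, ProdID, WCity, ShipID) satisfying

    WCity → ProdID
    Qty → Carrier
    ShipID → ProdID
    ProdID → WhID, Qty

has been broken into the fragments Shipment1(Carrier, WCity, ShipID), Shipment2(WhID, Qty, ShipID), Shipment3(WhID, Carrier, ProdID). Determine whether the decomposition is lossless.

No

Chase test. Columns are WhID, Qty, Carrier, ProdID, WCity, ShipID; row i has aⱼ where attribute j ∈ Shipmenti, else bᵢⱼ.
Initial tableau (one row per fragment):
  row 1: b11 b12 a3 b14 a5 a6
  row 2: a1 a2 b23 b24 b25 a6
  row 3: a1 b32 a3 a4 b35 b36
Rows 1 and 2 agree on ShipID; apply ShipID→ProdID and equate their ProdID entries.
Rows 1 and 2 agree on ProdID; apply ProdID→WhID, Qty and equate their WhID, Qty entries.
Rows 1 and 2 agree on Qty; apply Qty→Carrier and equate their Carrier entries.
No row becomes fully distinguished — the join is lossy.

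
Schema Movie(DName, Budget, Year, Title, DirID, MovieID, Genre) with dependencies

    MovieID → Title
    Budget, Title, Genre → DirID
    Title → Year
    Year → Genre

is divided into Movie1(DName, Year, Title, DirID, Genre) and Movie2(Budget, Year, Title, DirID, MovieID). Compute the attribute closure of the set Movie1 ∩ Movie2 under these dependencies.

Movie1 ∩ Movie2 = {Year, Title, DirID}.
Year → Genre applies, adding Genre
Closure: {Year, Title, DirID, Genre}.

Year, Title, DirID, Genre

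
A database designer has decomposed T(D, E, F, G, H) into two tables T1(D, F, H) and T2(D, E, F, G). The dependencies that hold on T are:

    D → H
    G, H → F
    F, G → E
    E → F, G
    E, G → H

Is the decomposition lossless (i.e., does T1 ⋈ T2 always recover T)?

Yes

Common attributes: T1 ∩ T2 = {D, F}.
Closure of {D, F}: D → H applies, adding H. So (D, F)⁺ = {D, F, H}.
This closure contains every attribute of T1, so T1 ∩ T2 → T1. The join is lossless.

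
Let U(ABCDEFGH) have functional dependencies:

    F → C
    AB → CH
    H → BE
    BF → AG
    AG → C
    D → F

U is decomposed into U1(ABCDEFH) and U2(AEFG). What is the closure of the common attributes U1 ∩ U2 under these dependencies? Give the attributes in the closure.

ACEF

U1 ∩ U2 = {AEF}.
F → C applies, adding C
Closure: {ACEF}.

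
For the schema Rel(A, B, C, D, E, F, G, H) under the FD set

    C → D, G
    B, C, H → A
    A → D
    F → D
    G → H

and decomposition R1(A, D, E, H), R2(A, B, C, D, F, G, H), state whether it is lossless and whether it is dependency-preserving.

lossy but dependency-preserving

Lossless test: (A, D, H)⁺ = {A, D, H}, which is a superkey of neither fragment — lossy.
Dependency preservation: every FD's attributes lie within a single fragment, so each can be enforced locally — preserved.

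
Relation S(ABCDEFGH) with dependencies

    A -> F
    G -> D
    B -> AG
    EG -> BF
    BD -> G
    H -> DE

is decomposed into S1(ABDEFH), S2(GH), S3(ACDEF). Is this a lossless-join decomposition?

No

Chase test. Columns are ABCDEFGH; row i has aⱼ where attribute j ∈ Si, else bᵢⱼ.
Initial tableau (one row per fragment):
  row 1: a1 a2 b13 a4 a5 a6 b17 a8
  row 2: b21 b22 b23 b24 b25 b26 a7 a8
  row 3: a1 b32 a3 a4 a5 a6 b37 b38
Rows 1 and 2 agree on H; apply H→DE and equate their DE entries.
No row becomes fully distinguished — the join is lossy.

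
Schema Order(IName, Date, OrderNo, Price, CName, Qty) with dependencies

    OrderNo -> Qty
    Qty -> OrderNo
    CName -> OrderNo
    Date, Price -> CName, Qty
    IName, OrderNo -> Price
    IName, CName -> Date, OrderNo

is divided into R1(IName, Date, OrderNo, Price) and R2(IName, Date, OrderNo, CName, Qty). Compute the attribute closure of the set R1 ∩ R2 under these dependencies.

IName, Date, OrderNo, Price, CName, Qty

R1 ∩ R2 = {IName, Date, OrderNo}.
OrderNo → Qty applies, adding Qty
IName, OrderNo → Price applies, adding Price
Date, Price → CName, Qty applies, adding CName
Closure: {IName, Date, OrderNo, Price, CName, Qty}.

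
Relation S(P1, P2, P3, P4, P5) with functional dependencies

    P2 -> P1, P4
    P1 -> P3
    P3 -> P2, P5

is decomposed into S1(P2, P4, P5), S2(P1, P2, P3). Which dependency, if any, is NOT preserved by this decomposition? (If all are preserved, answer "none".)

P2 → P1, P4: restricted closure across fragments reaches P1, P4.
P1 → P3 lies within S2.
P3 → P2, P5: restricted closure across fragments reaches P2, P5.
Every dependency is enforceable on the fragments, so the decomposition is dependency-preserving.

none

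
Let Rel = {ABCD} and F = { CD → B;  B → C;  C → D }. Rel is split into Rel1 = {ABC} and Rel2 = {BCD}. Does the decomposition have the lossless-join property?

Yes

Common attributes: Rel1 ∩ Rel2 = {BC}.
Closure of {BC}: C → D applies, adding D. So (BC)⁺ = {BCD}.
This closure contains every attribute of Rel2, so Rel1 ∩ Rel2 → Rel2. The join is lossless.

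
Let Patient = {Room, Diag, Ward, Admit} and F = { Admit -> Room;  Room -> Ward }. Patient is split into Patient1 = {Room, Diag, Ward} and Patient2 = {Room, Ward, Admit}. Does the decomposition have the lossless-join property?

No

Common attributes: Patient1 ∩ Patient2 = {Room, Ward}.
No dependency enlarges {Room, Ward}, so (Room, Ward)⁺ = {Room, Ward}.
The closure contains neither all of Patient1 = {Room, Diag, Ward} nor all of Patient2 = {Room, Ward, Admit}, so the common attributes are not a superkey of either fragment. The join is lossy.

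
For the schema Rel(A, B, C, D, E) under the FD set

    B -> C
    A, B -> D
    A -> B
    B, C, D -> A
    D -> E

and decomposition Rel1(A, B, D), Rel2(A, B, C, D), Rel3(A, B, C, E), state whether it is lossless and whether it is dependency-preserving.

Lossless test (chase): Rows 1 and 2 agree on B; apply B→C and equate their C entries. Rows 1 and 3 agree on A, B; apply A, B→D and equate their D entries. Rows 1 and 2 agree on D; apply D→E and equate their E entries. Rows 1 and 3 agree on D; apply D→E and equate their E entries. Row 1 is now all distinguished symbols — the join is lossless.
Dependency preservation: the restricted closure of {D} across the fragments never reaches {E}, so D → E cannot be enforced without a join — not preserved.

lossless but not dependency-preserving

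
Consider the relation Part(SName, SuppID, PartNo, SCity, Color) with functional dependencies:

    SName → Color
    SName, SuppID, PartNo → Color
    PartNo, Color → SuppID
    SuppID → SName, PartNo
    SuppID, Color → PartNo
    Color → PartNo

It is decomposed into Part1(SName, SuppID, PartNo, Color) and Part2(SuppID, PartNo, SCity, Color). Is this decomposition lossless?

Common attributes: Part1 ∩ Part2 = {SuppID, PartNo, Color}.
Closure of {SuppID, PartNo, Color}: SuppID → SName, PartNo applies, adding SName. So (SuppID, PartNo, Color)⁺ = {SName, SuppID, PartNo, Color}.
This closure contains every attribute of Part1, so Part1 ∩ Part2 → Part1. The join is lossless.

Yes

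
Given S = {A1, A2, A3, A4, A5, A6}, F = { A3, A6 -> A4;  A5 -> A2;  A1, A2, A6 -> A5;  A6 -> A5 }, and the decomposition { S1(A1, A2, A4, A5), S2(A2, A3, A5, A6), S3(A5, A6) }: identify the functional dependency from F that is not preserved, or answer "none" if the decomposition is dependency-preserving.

A3, A6 -> A4

Check A3, A6 → A4: no single fragment contains all of {A3, A4, A6}, and the restricted closure of {A3, A6} across the fragments never reaches {A4}.
A5 → A2 is preserved.
A1, A2, A6 → A5 is preserved.
A6 → A5 is preserved.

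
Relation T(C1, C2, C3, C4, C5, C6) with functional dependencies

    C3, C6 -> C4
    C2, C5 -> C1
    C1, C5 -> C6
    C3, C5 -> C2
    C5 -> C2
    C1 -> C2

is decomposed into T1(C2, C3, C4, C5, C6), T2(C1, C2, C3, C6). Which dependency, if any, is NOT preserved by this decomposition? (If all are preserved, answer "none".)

C2, C5 -> C1

Check C2, C5 → C1: no single fragment contains all of {C1, C2, C5}, and the restricted closure of {C2, C5} across the fragments never reaches {C1}.
C3, C6 → C4 is preserved.
C1, C5 → C6 is preserved.
C3, C5 → C2 is preserved.
C5 → C2 is preserved.
C1 → C2 is preserved.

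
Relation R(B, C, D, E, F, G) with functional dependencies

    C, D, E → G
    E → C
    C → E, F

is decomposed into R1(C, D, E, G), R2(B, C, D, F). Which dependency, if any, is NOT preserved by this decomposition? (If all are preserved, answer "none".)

none

C, D, E → G lies within R1.
E → C lies within R1.
C → E, F: restricted closure across fragments reaches E, F.
Every dependency is enforceable on the fragments, so the decomposition is dependency-preserving.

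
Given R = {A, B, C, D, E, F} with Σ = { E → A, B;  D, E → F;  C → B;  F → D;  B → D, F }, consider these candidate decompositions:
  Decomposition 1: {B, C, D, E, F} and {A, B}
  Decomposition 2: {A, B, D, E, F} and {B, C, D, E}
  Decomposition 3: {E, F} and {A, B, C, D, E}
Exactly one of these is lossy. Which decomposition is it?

Decomposition 1

Decomposition 1: common = {B}, closure = {B, D, F} → lossy.
Decomposition 2: common = {B, D, E}, closure = {A, B, D, E, F} → lossless.
Decomposition 3: common = {E}, closure = {A, B, D, E, F} → lossless.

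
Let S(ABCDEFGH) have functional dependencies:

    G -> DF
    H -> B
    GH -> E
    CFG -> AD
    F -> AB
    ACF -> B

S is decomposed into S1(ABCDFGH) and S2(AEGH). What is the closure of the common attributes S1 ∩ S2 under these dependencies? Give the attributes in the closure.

ABDEFGH

S1 ∩ S2 = {AGH}.
G → DF applies, adding DF
H → B applies, adding B
GH → E applies, adding E
Closure: {ABDEFGH}.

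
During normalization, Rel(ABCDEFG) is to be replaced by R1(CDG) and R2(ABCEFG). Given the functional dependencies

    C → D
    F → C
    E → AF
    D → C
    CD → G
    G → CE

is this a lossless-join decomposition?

Common attributes: R1 ∩ R2 = {CG}.
Closure of {CG}: C → D applies, adding D; G → CE applies, adding E; E → AF applies, adding AF. So (CG)⁺ = {ACDEFG}.
This closure contains every attribute of R1, so R1 ∩ R2 → R1. The join is lossless.

Yes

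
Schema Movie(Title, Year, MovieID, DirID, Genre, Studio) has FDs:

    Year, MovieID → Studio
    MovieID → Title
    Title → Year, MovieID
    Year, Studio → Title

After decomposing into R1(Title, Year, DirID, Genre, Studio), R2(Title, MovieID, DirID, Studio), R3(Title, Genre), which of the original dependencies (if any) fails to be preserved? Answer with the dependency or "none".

Year, MovieID → Studio: restricted closure across fragments reaches Studio.
MovieID → Title lies within R2.
Title → Year, MovieID: restricted closure across fragments reaches Year, MovieID.
Year, Studio → Title lies within R1.
Every dependency is enforceable on the fragments, so the decomposition is dependency-preserving.

none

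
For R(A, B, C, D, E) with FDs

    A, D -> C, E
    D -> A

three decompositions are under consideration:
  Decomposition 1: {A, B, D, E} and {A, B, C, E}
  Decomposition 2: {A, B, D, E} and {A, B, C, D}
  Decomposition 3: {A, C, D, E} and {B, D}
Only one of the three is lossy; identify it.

Decomposition 1

Decomposition 1: common = {A, B, E}, closure = {A, B, E} → lossy.
Decomposition 2: common = {A, B, D}, closure = {A, B, C, D, E} → lossless.
Decomposition 3: common = {D}, closure = {A, C, D, E} → lossless.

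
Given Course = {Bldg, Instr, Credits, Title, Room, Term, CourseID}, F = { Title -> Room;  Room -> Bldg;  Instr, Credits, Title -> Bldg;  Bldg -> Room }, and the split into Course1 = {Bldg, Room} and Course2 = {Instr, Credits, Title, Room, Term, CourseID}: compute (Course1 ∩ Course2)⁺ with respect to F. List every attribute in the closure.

Course1 ∩ Course2 = {Room}.
Room → Bldg applies, adding Bldg
Closure: {Bldg, Room}.

Bldg, Room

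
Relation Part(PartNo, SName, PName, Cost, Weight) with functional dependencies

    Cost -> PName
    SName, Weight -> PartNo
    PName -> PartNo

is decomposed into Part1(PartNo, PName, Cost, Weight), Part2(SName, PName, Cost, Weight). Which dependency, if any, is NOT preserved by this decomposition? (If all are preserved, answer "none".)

SName, Weight -> PartNo

Check SName, Weight → PartNo: no single fragment contains all of {PartNo, SName, Weight}, and the restricted closure of {SName, Weight} across the fragments never reaches {PartNo}.
Cost → PName is preserved.
PName → PartNo is preserved.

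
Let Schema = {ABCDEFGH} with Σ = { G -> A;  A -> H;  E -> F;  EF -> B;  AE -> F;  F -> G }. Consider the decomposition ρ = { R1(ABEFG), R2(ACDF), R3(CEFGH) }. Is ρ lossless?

Chase test. Columns are ABCDEFGH; row i has aⱼ where attribute j ∈ Ri, else bᵢⱼ.
Initial tableau (one row per fragment):
  row 1: a1 a2 b13 b14 a5 a6 a7 b18
  row 2: a1 b22 a3 a4 b25 a6 b27 b28
  row 3: b31 b32 a3 b34 a5 a6 a7 a8
Rows 1 and 3 agree on G; apply G→A and equate their A entries.
Rows 1 and 2 agree on A; apply A→H and equate their H entries.
Rows 1 and 3 agree on A; apply A→H and equate their H entries.
Rows 1 and 3 agree on EF; apply EF→B and equate their B entries.
Rows 1 and 2 agree on F; apply F→G and equate their G entries.
No row becomes fully distinguished — the join is lossy.

No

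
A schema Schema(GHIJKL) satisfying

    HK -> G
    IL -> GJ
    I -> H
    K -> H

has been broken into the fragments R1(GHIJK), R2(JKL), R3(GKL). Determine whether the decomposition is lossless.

No

Chase test. Columns are GHIJKL; row i has aⱼ where attribute j ∈ Ri, else bᵢⱼ.
Initial tableau (one row per fragment):
  row 1: a1 a2 a3 a4 a5 b16
  row 2: b21 b22 b23 a4 a5 a6
  row 3: a1 b32 b33 b34 a5 a6
Rows 1 and 2 agree on K; apply K→H and equate their H entries.
Rows 1 and 3 agree on K; apply K→H and equate their H entries.
Rows 1 and 2 agree on HK; apply HK→G and equate their G entries.
No row becomes fully distinguished — the join is lossy.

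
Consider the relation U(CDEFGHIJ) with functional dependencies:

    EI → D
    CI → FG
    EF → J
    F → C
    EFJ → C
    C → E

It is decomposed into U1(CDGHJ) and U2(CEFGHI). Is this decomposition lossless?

No

Common attributes: U1 ∩ U2 = {CGH}.
Closure of {CGH}: C → E applies, adding E. So (CGH)⁺ = {CEGH}.
The closure contains neither all of U1 = {CDGHJ} nor all of U2 = {CEFGHI}, so the common attributes are not a superkey of either fragment. The join is lossy.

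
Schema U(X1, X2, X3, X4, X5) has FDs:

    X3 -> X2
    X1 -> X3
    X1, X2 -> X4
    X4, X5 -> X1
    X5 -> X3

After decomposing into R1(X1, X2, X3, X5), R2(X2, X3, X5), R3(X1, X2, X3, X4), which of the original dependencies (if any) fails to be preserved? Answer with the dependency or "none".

X4, X5 -> X1

Check X4, X5 → X1: no single fragment contains all of {X1, X4, X5}, and the restricted closure of {X4, X5} across the fragments never reaches {X1}.
X3 → X2 is preserved.
X1 → X3 is preserved.
X1, X2 → X4 is preserved.
X5 → X3 is preserved.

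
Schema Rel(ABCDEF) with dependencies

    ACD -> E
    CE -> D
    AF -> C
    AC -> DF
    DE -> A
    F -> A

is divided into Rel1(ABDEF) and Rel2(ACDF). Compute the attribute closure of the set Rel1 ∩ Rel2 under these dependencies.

ACDEF

Rel1 ∩ Rel2 = {ADF}.
AF → C applies, adding C
ACD → E applies, adding E
Closure: {ACDEF}.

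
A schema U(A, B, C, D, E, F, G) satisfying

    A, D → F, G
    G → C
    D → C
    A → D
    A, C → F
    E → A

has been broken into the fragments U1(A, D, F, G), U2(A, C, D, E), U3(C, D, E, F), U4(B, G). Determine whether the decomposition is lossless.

No

Chase test. Columns are A, B, C, D, E, F, G; row i has aⱼ where attribute j ∈ Ui, else bᵢⱼ.
Initial tableau (one row per fragment):
  row 1: a1 b12 b13 a4 b15 a6 a7
  row 2: a1 b22 a3 a4 a5 b26 b27
  row 3: b31 b32 a3 a4 a5 a6 b37
  row 4: b41 a2 b43 b44 b45 b46 a7
Rows 1 and 2 agree on A, D; apply A, D→F, G and equate their F, G entries.
Rows 1 and 2 agree on G; apply G→C and equate their C entries.
Rows 1 and 4 agree on G; apply G→C and equate their C entries.
Rows 2 and 3 agree on E; apply E→A and equate their A entries.
Rows 1 and 3 agree on A, D; apply A, D→F, G and equate their F, G entries.
No row becomes fully distinguished — the join is lossy.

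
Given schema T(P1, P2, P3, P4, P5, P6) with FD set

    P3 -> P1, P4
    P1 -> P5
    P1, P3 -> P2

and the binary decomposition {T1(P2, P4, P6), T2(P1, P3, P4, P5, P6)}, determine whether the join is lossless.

No

Common attributes: T1 ∩ T2 = {P4, P6}.
No dependency enlarges {P4, P6}, so (P4, P6)⁺ = {P4, P6}.
The closure contains neither all of T1 = {P2, P4, P6} nor all of T2 = {P1, P3, P4, P5, P6}, so the common attributes are not a superkey of either fragment. The join is lossy.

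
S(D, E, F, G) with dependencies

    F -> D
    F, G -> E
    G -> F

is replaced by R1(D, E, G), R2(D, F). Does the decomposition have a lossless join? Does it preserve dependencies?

lossy and not dependency-preserving

Lossless test: (D)⁺ = {D}, which is a superkey of neither fragment — lossy.
Dependency preservation: the restricted closure of {G} across the fragments never reaches {F}, so G → F cannot be enforced without a join — not preserved.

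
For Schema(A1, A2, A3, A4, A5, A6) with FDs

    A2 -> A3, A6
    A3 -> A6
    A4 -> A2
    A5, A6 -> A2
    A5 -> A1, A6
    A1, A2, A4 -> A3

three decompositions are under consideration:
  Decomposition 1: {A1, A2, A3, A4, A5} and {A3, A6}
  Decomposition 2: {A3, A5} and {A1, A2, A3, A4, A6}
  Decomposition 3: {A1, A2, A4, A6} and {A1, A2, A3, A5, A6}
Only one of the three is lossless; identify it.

Decomposition 1: common = {A3}, closure = {A3, A6} → lossless.
Decomposition 2: common = {A3}, closure = {A3, A6} → lossy.
Decomposition 3: common = {A1, A2, A6}, closure = {A1, A2, A3, A6} → lossy.

Decomposition 1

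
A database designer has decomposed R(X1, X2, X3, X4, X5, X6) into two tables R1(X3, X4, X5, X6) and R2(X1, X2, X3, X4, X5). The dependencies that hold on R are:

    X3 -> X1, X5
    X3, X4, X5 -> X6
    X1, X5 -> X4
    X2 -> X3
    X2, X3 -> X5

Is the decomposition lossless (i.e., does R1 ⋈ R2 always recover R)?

Yes

Common attributes: R1 ∩ R2 = {X3, X4, X5}.
Closure of {X3, X4, X5}: X3 → X1, X5 applies, adding X1; X3, X4, X5 → X6 applies, adding X6. So (X3, X4, X5)⁺ = {X1, X3, X4, X5, X6}.
This closure contains every attribute of R1, so R1 ∩ R2 → R1. The join is lossless.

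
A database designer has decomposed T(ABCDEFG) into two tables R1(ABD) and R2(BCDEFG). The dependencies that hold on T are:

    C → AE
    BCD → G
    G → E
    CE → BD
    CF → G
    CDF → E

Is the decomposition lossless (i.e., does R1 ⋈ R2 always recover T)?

No

Common attributes: R1 ∩ R2 = {BD}.
No dependency enlarges {BD}, so (BD)⁺ = {BD}.
The closure contains neither all of R1 = {ABD} nor all of R2 = {BCDEFG}, so the common attributes are not a superkey of either fragment. The join is lossy.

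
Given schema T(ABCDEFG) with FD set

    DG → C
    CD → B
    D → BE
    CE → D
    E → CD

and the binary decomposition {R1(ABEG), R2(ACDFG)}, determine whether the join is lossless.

Common attributes: R1 ∩ R2 = {AG}.
No dependency enlarges {AG}, so (AG)⁺ = {AG}.
The closure contains neither all of R1 = {ABEG} nor all of R2 = {ACDFG}, so the common attributes are not a superkey of either fragment. The join is lossy.

No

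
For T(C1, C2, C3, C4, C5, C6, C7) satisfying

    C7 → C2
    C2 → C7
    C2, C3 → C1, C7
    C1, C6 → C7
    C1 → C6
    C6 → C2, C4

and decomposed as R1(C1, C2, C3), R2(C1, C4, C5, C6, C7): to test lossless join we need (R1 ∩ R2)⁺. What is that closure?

C1, C2, C4, C6, C7

R1 ∩ R2 = {C1}.
C1 → C6 applies, adding C6
C6 → C2, C4 applies, adding C2, C4
C2 → C7 applies, adding C7
Closure: {C1, C2, C4, C6, C7}.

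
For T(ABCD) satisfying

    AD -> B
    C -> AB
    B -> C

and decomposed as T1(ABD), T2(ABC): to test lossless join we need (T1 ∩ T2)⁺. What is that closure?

ABC

T1 ∩ T2 = {AB}.
B → C applies, adding C
Closure: {ABC}.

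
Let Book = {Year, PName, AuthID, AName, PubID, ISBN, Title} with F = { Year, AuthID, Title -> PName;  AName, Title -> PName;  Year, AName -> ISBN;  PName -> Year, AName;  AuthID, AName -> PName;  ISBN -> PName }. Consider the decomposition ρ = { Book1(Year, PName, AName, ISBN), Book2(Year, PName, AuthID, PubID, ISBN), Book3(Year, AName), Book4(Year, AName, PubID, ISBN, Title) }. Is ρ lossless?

No

Chase test. Columns are Year, PName, AuthID, AName, PubID, ISBN, Title; row i has aⱼ where attribute j ∈ Booki, else bᵢⱼ.
Initial tableau (one row per fragment):
  row 1: a1 a2 b13 a4 b15 a6 b17
  row 2: a1 a2 a3 b24 a5 a6 b27
  row 3: a1 b32 b33 a4 b35 b36 b37
  row 4: a1 b42 b43 a4 a5 a6 a7
Rows 1 and 3 agree on Year, AName; apply Year, AName→ISBN and equate their ISBN entries.
Rows 1 and 2 agree on PName; apply PName→Year, AName and equate their Year, AName entries.
Rows 1 and 3 agree on ISBN; apply ISBN→PName and equate their PName entries.
Rows 1 and 4 agree on ISBN; apply ISBN→PName and equate their PName entries.
No row becomes fully distinguished — the join is lossy.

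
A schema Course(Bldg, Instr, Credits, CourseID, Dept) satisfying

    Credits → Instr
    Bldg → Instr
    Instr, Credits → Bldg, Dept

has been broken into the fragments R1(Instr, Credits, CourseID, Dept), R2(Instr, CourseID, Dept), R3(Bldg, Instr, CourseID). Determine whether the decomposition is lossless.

Chase test. Columns are Bldg, Instr, Credits, CourseID, Dept; row i has aⱼ where attribute j ∈ Ri, else bᵢⱼ.
Initial tableau (one row per fragment):
  row 1: b11 a2 a3 a4 a5
  row 2: b21 a2 b23 a4 a5
  row 3: a1 a2 b33 a4 b35
No row becomes fully distinguished — the join is lossy.

No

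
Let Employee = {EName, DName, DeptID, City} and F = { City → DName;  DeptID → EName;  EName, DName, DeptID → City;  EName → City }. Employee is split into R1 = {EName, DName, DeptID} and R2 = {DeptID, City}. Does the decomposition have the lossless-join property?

Common attributes: R1 ∩ R2 = {DeptID}.
Closure of {DeptID}: DeptID → EName applies, adding EName; EName → City applies, adding City; City → DName applies, adding DName. So (DeptID)⁺ = {EName, DName, DeptID, City}.
This closure contains every attribute of R1, so R1 ∩ R2 → R1. The join is lossless.

Yes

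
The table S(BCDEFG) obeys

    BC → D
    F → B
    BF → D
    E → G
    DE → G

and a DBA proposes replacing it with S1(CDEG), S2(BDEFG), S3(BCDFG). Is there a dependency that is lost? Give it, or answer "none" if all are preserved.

BC → D lies within S3.
F → B lies within S2.
BF → D lies within S2.
E → G lies within S1.
DE → G lies within S1.
Every dependency is enforceable on the fragments, so the decomposition is dependency-preserving.

none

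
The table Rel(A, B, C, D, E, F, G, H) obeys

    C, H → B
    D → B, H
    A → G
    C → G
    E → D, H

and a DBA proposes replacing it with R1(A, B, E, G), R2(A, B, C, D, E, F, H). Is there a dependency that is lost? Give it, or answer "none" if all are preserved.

C → G

Check C → G: no single fragment contains all of {C, G}, and the restricted closure of {C} across the fragments never reaches {G}.
C, H → B is preserved.
D → B, H is preserved.
A → G is preserved.
E → D, H is preserved.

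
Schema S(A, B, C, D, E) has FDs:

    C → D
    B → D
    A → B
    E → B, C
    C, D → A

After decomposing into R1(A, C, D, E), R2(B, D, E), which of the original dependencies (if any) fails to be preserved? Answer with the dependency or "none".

A → B

Check A → B: no single fragment contains all of {A, B}, and the restricted closure of {A} across the fragments never reaches {B}.
C → D is preserved.
B → D is preserved.
E → B, C is preserved.
C, D → A is preserved.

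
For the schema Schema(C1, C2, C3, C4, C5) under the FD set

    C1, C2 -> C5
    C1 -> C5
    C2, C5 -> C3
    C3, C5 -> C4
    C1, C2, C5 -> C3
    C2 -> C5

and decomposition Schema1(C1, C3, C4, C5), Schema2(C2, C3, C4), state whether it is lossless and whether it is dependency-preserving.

Lossless test: (C3, C4)⁺ = {C3, C4}, which is a superkey of neither fragment — lossy.
Dependency preservation: the restricted closure of {C2} across the fragments never reaches {C5}, so C2 → C5 cannot be enforced without a join — not preserved.

lossy and not dependency-preserving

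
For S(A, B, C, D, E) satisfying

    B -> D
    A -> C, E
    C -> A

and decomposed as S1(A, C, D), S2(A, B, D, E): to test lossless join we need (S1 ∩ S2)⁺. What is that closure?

A, C, D, E

S1 ∩ S2 = {A, D}.
A → C, E applies, adding C, E
Closure: {A, C, D, E}.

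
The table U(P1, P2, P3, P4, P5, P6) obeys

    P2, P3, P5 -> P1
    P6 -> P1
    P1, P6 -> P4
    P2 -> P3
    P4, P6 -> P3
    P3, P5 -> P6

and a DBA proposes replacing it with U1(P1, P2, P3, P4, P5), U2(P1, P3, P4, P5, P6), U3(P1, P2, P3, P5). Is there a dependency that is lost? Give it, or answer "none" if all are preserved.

P2, P3, P5 → P1 lies within U1.
P6 → P1 lies within U2.
P1, P6 → P4 lies within U2.
P2 → P3 lies within U1.
P4, P6 → P3 lies within U2.
P3, P5 → P6 lies within U2.
Every dependency is enforceable on the fragments, so the decomposition is dependency-preserving.

none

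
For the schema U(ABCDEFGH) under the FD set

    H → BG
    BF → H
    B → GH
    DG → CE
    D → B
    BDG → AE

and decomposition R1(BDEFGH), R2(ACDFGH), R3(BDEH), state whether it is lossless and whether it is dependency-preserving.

lossless and dependency-preserving

Lossless test (chase): Rows 1 and 2 agree on H; apply H→BG and equate their BG entries. Rows 1 and 3 agree on H; apply H→BG and equate their BG entries. Rows 1 and 2 agree on DG; apply DG→CE and equate their CE entries. Rows 1 and 3 agree on DG; apply DG→CE and equate their CE entries. Rows 1 and 2 agree on BDG; apply BDG→AE and equate their AE entries. Rows 1 and 3 agree on BDG; apply BDG→AE and equate their AE entries. Row 1 is now all distinguished symbols — the join is lossless.
Dependency preservation: DG → CE; BDG → AE are not contained in any single fragment, but the restricted closure of each left-hand side across the fragments still reaches the right-hand side; the remaining FDs each lie inside some fragment. All dependencies are preserved.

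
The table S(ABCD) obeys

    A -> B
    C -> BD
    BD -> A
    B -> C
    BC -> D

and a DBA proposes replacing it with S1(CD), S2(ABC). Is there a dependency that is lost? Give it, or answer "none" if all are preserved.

A → B lies within S2.
C → BD: restricted closure across fragments reaches BD.
BD → A: restricted closure across fragments reaches A.
B → C lies within S2.
BC → D: restricted closure across fragments reaches D.
Every dependency is enforceable on the fragments, so the decomposition is dependency-preserving.

none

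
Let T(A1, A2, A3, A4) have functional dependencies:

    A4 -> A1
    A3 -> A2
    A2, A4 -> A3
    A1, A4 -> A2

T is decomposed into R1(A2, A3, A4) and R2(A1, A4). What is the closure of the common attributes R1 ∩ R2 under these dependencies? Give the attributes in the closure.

A1, A2, A3, A4

R1 ∩ R2 = {A4}.
A4 → A1 applies, adding A1
A1, A4 → A2 applies, adding A2
A2, A4 → A3 applies, adding A3
Closure: {A1, A2, A3, A4}.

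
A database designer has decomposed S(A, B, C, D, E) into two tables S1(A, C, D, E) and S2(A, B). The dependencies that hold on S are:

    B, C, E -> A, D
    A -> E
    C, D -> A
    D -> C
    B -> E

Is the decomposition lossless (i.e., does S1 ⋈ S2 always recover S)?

No

Common attributes: S1 ∩ S2 = {A}.
Closure of {A}: A → E applies, adding E. So (A)⁺ = {A, E}.
The closure contains neither all of S1 = {A, C, D, E} nor all of S2 = {A, B}, so the common attributes are not a superkey of either fragment. The join is lossy.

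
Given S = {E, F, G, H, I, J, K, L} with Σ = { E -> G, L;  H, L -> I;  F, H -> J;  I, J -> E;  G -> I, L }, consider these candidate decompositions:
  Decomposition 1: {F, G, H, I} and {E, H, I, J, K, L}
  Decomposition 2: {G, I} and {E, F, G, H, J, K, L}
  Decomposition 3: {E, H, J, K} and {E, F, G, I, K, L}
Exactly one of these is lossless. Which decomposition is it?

Decomposition 2

Decomposition 1: common = {H, I}, closure = {H, I} → lossy.
Decomposition 2: common = {G}, closure = {G, I, L} → lossless.
Decomposition 3: common = {E, K}, closure = {E, G, I, K, L} → lossy.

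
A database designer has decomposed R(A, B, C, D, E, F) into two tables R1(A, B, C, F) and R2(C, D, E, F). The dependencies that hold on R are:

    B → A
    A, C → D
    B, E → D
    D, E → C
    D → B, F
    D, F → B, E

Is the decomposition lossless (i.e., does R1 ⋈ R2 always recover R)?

No

Common attributes: R1 ∩ R2 = {C, F}.
No dependency enlarges {C, F}, so (C, F)⁺ = {C, F}.
The closure contains neither all of R1 = {A, B, C, F} nor all of R2 = {C, D, E, F}, so the common attributes are not a superkey of either fragment. The join is lossy.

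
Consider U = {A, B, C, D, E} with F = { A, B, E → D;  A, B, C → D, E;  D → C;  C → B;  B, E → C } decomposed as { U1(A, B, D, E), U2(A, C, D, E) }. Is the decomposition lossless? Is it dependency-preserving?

Lossless test: (A, D, E)⁺ = {A, B, C, D, E}, which contains all of one fragment — lossless.
Dependency preservation: the restricted closure of {C} across the fragments never reaches {B}, so C → B cannot be enforced without a join — not preserved.

lossless but not dependency-preserving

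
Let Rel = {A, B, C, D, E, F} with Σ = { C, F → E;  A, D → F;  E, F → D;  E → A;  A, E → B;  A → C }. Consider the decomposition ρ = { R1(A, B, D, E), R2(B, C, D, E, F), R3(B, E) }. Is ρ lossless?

Chase test. Columns are A, B, C, D, E, F; row i has aⱼ where attribute j ∈ Ri, else bᵢⱼ.
Initial tableau (one row per fragment):
  row 1: a1 a2 b13 a4 a5 b16
  row 2: b21 a2 a3 a4 a5 a6
  row 3: b31 a2 b33 b34 a5 b36
Rows 1 and 2 agree on E; apply E→A and equate their A entries.
Rows 1 and 3 agree on E; apply E→A and equate their A entries.
Rows 1 and 2 agree on A; apply A→C and equate their C entries.
Rows 1 and 3 agree on A; apply A→C and equate their C entries.
Rows 1 and 2 agree on A, D; apply A, D→F and equate their F entries.
Row 1 is now all distinguished symbols — the join is lossless.

Yes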